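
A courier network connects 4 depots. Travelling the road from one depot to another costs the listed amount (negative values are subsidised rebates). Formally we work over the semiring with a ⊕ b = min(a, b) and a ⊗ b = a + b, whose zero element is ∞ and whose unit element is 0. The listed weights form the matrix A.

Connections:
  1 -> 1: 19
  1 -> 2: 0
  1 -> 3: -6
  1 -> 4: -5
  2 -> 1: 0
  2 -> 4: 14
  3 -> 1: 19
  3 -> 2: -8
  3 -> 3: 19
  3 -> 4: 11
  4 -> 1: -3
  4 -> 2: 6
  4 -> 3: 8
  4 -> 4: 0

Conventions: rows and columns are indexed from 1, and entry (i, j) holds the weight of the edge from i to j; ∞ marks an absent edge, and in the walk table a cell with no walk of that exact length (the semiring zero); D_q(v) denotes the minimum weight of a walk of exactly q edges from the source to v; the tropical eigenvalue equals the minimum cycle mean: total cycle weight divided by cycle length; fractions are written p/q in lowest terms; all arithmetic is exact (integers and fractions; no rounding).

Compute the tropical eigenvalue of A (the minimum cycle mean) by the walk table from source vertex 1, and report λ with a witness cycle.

q=0: [0, ∞, ∞, ∞]
q=1: [19, 0, -6, -5]
q=2: [-8, -14, 3, -5]
q=3: [-14, -8, -14, -13]
q=4: [-16, -22, -20, -19]
Optimal cycle mean attained by: cycle 1->3->2->1, total (-6) + (-8) + 0, length 3.
Answer: λ = -14/3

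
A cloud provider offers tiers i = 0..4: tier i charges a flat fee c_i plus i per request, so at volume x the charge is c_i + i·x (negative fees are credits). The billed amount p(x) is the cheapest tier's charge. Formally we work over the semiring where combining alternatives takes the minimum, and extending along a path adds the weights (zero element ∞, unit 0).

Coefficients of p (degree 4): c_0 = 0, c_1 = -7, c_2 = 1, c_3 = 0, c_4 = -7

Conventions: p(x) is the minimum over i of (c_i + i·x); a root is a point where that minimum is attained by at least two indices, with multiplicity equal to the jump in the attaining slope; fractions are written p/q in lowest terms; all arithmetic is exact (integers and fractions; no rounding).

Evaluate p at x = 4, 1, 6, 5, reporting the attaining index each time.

p(4) = min(0+0·4=0, -7+1·4=-3, 1+2·4=9, 0+3·4=12, -7+4·4=9) = -3 (attained by i=1)
p(1) = min(0+0·1=0, -7+1·1=-6, 1+2·1=3, 0+3·1=3, -7+4·1=-3) = -6 (attained by i=1)
p(6) = min(0+0·6=0, -7+1·6=-1, 1+2·6=13, 0+3·6=18, -7+4·6=17) = -1 (attained by i=1)
p(5) = min(0+0·5=0, -7+1·5=-2, 1+2·5=11, 0+3·5=15, -7+4·5=13) = -2 (attained by i=1)
Answer: p(4) = -3; p(1) = -6; p(6) = -1; p(5) = -2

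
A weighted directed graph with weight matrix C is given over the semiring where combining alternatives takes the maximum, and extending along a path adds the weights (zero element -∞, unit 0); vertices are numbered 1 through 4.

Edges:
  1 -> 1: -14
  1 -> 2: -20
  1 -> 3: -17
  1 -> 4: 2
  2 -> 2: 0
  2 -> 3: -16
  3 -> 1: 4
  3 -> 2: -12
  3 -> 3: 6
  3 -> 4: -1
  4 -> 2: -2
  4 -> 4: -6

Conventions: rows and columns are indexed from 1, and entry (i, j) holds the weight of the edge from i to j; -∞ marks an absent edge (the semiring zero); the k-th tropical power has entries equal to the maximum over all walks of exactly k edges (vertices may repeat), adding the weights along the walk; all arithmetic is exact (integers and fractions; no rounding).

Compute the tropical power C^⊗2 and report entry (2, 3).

C^⊗2:
  [-13, 0, -11, -4]
  [-12, 0, -10, -17]
  [10, -3, 12, 6]
  [-∞, -2, -18, -12]
Key observation: the optimum is the walk 2->3->3, with weight (-16) + 6 = -10.
Optimal value attained by: walk 2->3->3.
Answer: (C^⊗2)[2][3] = -10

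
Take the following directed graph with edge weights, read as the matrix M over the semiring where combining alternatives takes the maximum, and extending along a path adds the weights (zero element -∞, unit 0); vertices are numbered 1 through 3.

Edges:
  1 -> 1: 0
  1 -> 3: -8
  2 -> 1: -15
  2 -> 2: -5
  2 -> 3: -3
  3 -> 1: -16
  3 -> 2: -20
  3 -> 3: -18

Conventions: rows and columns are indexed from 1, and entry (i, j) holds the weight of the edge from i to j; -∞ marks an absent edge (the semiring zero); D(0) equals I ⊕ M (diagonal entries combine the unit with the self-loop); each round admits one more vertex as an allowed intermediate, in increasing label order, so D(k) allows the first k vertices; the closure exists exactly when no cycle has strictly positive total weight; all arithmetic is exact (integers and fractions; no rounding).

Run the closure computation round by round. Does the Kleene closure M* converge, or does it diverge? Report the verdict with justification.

D(0):
  [0, -∞, -8]
  [-15, 0, -3]
  [-16, -20, 0]
D(1):
  [0, -∞, -8]
  [-15, 0, -3]
  [-16, -20, 0]
D(2):
  [0, -∞, -8]
  [-15, 0, -3]
  [-16, -20, 0]
D(3):
  [0, -28, -8]
  [-15, 0, -3]
  [-16, -20, 0]
Key observation: every diagonal entry stays at the unit through all rounds, so no improving cycle exists.
Answer: CONVERGES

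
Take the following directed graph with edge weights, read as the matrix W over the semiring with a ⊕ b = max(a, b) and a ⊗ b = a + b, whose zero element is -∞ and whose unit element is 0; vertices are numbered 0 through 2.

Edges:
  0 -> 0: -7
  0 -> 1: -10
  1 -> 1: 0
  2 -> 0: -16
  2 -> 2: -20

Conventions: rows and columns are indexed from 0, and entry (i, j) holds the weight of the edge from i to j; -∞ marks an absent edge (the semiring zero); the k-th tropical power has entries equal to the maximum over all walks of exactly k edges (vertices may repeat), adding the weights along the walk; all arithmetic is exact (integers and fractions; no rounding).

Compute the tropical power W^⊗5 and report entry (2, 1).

W^⊗2:
  [-14, -10, -∞]
  [-∞, 0, -∞]
  [-23, -26, -40]
W^⊗3:
  [-21, -10, -∞]
  [-∞, 0, -∞]
  [-30, -26, -60]
W^⊗4:
  [-28, -10, -∞]
  [-∞, 0, -∞]
  [-37, -26, -80]
W^⊗5:
  [-35, -10, -∞]
  [-∞, 0, -∞]
  [-44, -26, -100]
Key observation: the optimum is the walk 2->0->1->1->1->1, with weight (-16) + (-10) + 0 + 0 + 0 = -26.
Optimal value attained by: walk 2->0->1->1->1->1.
Answer: (W^⊗5)[2][1] = -26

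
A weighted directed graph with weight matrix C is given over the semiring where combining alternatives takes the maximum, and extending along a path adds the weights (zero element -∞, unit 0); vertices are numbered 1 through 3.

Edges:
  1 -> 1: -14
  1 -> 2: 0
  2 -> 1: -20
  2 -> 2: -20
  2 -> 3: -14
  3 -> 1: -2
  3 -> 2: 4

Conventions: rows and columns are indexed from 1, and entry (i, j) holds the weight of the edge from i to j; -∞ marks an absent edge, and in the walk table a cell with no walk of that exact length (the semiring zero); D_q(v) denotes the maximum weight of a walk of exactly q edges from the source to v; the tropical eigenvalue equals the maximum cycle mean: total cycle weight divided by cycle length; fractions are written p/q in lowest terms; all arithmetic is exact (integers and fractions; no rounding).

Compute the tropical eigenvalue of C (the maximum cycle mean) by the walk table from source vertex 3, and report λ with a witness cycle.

q=0: [-∞, -∞, 0]
q=1: [-2, 4, -∞]
q=2: [-16, -2, -10]
q=3: [-12, -6, -16]
Optimal cycle mean attained by: cycle 2->3->2, total (-14) + 4, length 2.
Answer: λ = -5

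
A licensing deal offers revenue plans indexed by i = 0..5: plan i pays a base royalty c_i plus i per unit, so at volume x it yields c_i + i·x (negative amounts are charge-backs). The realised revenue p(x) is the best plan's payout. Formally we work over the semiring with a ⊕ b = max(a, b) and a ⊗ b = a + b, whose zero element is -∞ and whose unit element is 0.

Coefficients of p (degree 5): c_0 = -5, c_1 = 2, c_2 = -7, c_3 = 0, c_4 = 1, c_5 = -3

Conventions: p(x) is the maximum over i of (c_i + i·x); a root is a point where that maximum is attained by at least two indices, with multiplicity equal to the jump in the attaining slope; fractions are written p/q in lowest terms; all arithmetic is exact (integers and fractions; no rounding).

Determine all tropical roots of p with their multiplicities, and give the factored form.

hull edge (i=0, c=-5) to (i=1, c=2): slope 7, span 1
hull edge (i=1, c=2) to (i=4, c=1): slope -1/3, span 3
hull edge (i=4, c=1) to (i=5, c=-3): slope -4, span 1
Factored form: p(x) = -3 ⊗ (x ⊕ (-7)) ⊗ (x ⊕ 1/3) ⊗ (x ⊕ 1/3) ⊗ (x ⊕ 1/3) ⊗ (x ⊕ 4)
Answer: roots = -7 (mult 1), 1/3 (mult 3), 4 (mult 1)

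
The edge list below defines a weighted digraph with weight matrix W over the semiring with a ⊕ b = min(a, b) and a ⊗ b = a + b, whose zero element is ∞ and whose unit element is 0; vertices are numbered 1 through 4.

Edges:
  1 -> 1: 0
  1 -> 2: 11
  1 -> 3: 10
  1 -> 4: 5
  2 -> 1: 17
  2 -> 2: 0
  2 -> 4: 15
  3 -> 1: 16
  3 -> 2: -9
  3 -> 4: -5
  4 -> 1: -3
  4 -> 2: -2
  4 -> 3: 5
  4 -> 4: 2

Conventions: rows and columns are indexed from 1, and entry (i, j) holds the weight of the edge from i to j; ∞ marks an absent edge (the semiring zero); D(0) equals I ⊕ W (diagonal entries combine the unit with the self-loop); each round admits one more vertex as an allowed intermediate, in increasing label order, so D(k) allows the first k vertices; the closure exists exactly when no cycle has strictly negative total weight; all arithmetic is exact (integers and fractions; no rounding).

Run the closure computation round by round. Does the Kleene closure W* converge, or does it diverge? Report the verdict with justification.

D(0):
  [0, 11, 10, 5]
  [17, 0, ∞, 15]
  [16, -9, 0, -5]
  [-3, -2, 5, 0]
D(1):
  [0, 11, 10, 5]
  [17, 0, 27, 15]
  [16, -9, 0, -5]
  [-3, -2, 5, 0]
D(2):
  [0, 11, 10, 5]
  [17, 0, 27, 15]
  [8, -9, 0, -5]
  [-3, -2, 5, 0]
D(3):
  [0, 1, 10, 5]
  [17, 0, 27, 15]
  [8, -9, 0, -5]
  [-3, -4, 5, 0]
D(4):
  [0, 1, 10, 5]
  [12, 0, 20, 15]
  [-8, -9, 0, -5]
  [-3, -4, 5, 0]
Key observation: every diagonal entry stays at the unit through all rounds, so no improving cycle exists.
Answer: CONVERGES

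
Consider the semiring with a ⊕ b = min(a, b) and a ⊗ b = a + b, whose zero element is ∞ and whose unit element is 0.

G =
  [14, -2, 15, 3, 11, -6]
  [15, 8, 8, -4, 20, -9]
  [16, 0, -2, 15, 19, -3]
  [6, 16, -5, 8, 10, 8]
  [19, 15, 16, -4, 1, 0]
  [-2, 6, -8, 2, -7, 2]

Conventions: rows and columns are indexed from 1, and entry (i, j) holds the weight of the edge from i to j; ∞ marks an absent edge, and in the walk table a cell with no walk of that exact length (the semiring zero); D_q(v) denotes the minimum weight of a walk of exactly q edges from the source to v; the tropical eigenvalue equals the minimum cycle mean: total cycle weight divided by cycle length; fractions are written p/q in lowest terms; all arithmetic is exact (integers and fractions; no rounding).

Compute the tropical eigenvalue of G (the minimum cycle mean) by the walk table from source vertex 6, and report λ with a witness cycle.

q=0: [∞, ∞, ∞, ∞, ∞, 0]
q=1: [-2, 6, -8, 2, -7, 2]
q=2: [0, -8, -10, -11, -6, -11]
q=3: [-13, -10, -19, -12, -18, -17]
q=4: [-19, -19, -25, -22, -24, -22]
q=5: [-24, -25, -30, -28, -29, -28]
q=6: [-30, -30, -36, -33, -35, -34]
Optimal cycle mean attained by: cycle 2->6->3->2, total (-9) + (-8) + 0, length 3.
Answer: λ = -17/3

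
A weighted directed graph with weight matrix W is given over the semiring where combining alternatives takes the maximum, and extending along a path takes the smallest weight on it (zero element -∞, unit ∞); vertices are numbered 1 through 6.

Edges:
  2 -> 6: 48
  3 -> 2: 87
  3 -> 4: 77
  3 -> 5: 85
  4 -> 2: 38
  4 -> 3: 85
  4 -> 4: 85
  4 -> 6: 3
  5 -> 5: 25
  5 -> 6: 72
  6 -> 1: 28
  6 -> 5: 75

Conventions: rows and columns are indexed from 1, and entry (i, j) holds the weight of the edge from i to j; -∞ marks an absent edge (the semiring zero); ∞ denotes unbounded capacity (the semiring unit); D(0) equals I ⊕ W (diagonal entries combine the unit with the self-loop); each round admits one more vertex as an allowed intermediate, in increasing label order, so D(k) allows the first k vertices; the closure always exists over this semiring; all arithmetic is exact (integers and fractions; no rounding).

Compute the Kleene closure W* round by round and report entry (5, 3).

D(0):
  [∞, -∞, -∞, -∞, -∞, -∞]
  [-∞, ∞, -∞, -∞, -∞, 48]
  [-∞, 87, ∞, 77, 85, -∞]
  [-∞, 38, 85, ∞, -∞, 3]
  [-∞, -∞, -∞, -∞, ∞, 72]
  [28, -∞, -∞, -∞, 75, ∞]
D(1):
  [∞, -∞, -∞, -∞, -∞, -∞]
  [-∞, ∞, -∞, -∞, -∞, 48]
  [-∞, 87, ∞, 77, 85, -∞]
  [-∞, 38, 85, ∞, -∞, 3]
  [-∞, -∞, -∞, -∞, ∞, 72]
  [28, -∞, -∞, -∞, 75, ∞]
D(2):
  [∞, -∞, -∞, -∞, -∞, -∞]
  [-∞, ∞, -∞, -∞, -∞, 48]
  [-∞, 87, ∞, 77, 85, 48]
  [-∞, 38, 85, ∞, -∞, 38]
  [-∞, -∞, -∞, -∞, ∞, 72]
  [28, -∞, -∞, -∞, 75, ∞]
D(3):
  [∞, -∞, -∞, -∞, -∞, -∞]
  [-∞, ∞, -∞, -∞, -∞, 48]
  [-∞, 87, ∞, 77, 85, 48]
  [-∞, 85, 85, ∞, 85, 48]
  [-∞, -∞, -∞, -∞, ∞, 72]
  [28, -∞, -∞, -∞, 75, ∞]
D(4):
  [∞, -∞, -∞, -∞, -∞, -∞]
  [-∞, ∞, -∞, -∞, -∞, 48]
  [-∞, 87, ∞, 77, 85, 48]
  [-∞, 85, 85, ∞, 85, 48]
  [-∞, -∞, -∞, -∞, ∞, 72]
  [28, -∞, -∞, -∞, 75, ∞]
D(5):
  [∞, -∞, -∞, -∞, -∞, -∞]
  [-∞, ∞, -∞, -∞, -∞, 48]
  [-∞, 87, ∞, 77, 85, 72]
  [-∞, 85, 85, ∞, 85, 72]
  [-∞, -∞, -∞, -∞, ∞, 72]
  [28, -∞, -∞, -∞, 75, ∞]
D(6):
  [∞, -∞, -∞, -∞, -∞, -∞]
  [28, ∞, -∞, -∞, 48, 48]
  [28, 87, ∞, 77, 85, 72]
  [28, 85, 85, ∞, 85, 72]
  [28, -∞, -∞, -∞, ∞, 72]
  [28, -∞, -∞, -∞, 75, ∞]
Answer: W*[5][3] = -∞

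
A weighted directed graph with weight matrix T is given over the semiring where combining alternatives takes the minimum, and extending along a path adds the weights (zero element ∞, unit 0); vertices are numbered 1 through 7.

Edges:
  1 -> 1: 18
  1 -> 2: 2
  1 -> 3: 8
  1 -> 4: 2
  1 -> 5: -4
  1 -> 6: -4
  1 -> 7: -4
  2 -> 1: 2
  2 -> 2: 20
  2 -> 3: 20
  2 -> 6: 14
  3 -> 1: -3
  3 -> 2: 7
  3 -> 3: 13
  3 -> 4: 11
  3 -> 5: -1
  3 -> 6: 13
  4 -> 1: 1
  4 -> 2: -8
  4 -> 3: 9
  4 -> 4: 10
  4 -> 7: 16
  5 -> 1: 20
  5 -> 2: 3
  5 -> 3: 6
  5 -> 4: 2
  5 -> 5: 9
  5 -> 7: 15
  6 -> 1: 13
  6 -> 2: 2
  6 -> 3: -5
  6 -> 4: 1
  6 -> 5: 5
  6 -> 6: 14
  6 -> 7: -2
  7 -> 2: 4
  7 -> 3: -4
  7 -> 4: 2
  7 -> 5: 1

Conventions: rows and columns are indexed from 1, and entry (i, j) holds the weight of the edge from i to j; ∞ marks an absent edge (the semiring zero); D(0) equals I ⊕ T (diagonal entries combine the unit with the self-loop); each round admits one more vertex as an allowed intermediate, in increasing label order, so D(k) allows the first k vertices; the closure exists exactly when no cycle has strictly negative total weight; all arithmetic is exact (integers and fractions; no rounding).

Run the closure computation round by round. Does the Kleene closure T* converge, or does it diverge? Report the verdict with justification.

D(0):
  [0, 2, 8, 2, -4, -4, -4]
  [2, 0, 20, ∞, ∞, 14, ∞]
  [-3, 7, 0, 11, -1, 13, ∞]
  [1, -8, 9, 0, ∞, ∞, 16]
  [20, 3, 6, 2, 0, ∞, 15]
  [13, 2, -5, 1, 5, 0, -2]
  [∞, 4, -4, 2, 1, ∞, 0]
D(1):
  [0, 2, 8, 2, -4, -4, -4]
  [2, 0, 10, 4, -2, -2, -2]
  [-3, -1, 0, -1, -7, -7, -7]
  [1, -8, 9, 0, -3, -3, -3]
  [20, 3, 6, 2, 0, 16, 15]
  [13, 2, -5, 1, 5, 0, -2]
  [∞, 4, -4, 2, 1, ∞, 0]
Detection: at round 2, diagonal entry (4, 4) turns strictly negative.
Key observation: the cycle 4->2->1->4 has total weight (-8) + 2 + 2, which is strictly negative.
Answer: DIVERGES — negative cycle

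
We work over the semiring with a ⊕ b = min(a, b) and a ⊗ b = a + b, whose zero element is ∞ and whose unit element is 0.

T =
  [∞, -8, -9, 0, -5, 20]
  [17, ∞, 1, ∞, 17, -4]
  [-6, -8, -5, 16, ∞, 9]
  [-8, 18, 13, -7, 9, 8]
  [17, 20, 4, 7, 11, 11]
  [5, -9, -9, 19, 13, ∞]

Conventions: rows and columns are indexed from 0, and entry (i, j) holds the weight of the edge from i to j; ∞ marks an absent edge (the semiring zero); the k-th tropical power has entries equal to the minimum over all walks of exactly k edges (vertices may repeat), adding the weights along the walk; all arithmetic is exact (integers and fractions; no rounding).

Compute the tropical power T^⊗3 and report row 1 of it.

T^⊗2:
  [-15, -17, -14, -7, 6, -12]
  [-5, -13, -13, 15, 9, 10]
  [-11, -14, -15, -6, -11, -12]
  [-15, -16, -17, -14, -13, 1]
  [-2, -4, -1, 0, 12, 13]
  [-15, -17, -14, 5, 0, -13]
T^⊗3:
  [-20, -23, -24, -15, -20, -21]
  [-19, -21, -18, -5, -10, -17]
  [-21, -23, -21, -13, -16, -18]
  [-23, -25, -24, -21, -20, -20]
  [-8, -10, -11, -7, -7, -8]
  [-20, -23, -24, -15, -20, -21]
Answer: row 1 of T^⊗3 = [-19, -21, -18, -5, -10, -17]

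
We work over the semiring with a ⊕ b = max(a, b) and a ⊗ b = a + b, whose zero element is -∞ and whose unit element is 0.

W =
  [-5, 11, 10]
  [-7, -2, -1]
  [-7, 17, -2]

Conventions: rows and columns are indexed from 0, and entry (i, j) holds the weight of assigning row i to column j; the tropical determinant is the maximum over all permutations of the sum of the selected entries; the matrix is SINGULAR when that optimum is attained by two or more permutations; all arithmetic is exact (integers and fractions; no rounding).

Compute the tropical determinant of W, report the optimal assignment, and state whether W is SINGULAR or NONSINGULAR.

σ = (0, 1, 2): (-5) + (-2) + (-2) = -9
σ = (0, 2, 1): (-5) + (-1) + 17 = 11
σ = (1, 0, 2): 11 + (-7) + (-2) = 2
σ = (1, 2, 0): 11 + (-1) + (-7) = 3
σ = (2, 0, 1): 10 + (-7) + 17 = 20
σ = (2, 1, 0): 10 + (-2) + (-7) = 1
Optimal value attained by: σ = (2, 0, 1).
Answer: det⊕(W) = 20; verdict: NONSINGULAR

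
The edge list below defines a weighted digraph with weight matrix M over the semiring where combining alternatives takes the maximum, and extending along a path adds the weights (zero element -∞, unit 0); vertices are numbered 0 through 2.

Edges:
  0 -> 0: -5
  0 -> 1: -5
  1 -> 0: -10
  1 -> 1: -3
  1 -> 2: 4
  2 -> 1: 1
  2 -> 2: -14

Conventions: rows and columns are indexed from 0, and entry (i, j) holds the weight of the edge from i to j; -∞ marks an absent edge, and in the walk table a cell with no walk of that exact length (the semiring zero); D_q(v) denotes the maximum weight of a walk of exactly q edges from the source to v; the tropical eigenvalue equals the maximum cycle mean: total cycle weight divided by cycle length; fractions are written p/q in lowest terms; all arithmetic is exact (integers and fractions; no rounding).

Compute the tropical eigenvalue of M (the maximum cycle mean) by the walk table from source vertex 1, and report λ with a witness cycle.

q=0: [-∞, 0, -∞]
q=1: [-10, -3, 4]
q=2: [-13, 5, 1]
q=3: [-5, 2, 9]
Optimal cycle mean attained by: cycle 1->2->1, total 4 + 1, length 2.
Answer: λ = 5/2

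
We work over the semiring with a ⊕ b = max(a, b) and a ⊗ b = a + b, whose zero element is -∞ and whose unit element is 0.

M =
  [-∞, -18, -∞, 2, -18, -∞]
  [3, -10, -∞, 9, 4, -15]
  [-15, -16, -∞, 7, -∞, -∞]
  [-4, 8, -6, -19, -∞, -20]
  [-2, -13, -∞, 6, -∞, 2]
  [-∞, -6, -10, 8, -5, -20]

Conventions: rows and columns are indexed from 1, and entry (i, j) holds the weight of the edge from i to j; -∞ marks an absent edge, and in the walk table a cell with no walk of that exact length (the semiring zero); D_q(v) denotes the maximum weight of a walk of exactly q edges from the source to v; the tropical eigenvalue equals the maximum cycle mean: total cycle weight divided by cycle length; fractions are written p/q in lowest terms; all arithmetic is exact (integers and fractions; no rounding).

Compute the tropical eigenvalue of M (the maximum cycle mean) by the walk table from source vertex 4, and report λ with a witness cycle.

q=0: [-∞, -∞, -∞, 0, -∞, -∞]
q=1: [-4, 8, -6, -19, -∞, -20]
q=2: [11, -2, -25, 17, 12, -7]
q=3: [13, 25, 11, 18, 2, 14]
q=4: [28, 26, 12, 34, 29, 10]
q=5: [30, 42, 28, 35, 30, 31]
q=6: [45, 43, 29, 51, 46, 32]
Optimal cycle mean attained by: cycle 2->4->2, total 9 + 8, length 2.
Answer: λ = 17/2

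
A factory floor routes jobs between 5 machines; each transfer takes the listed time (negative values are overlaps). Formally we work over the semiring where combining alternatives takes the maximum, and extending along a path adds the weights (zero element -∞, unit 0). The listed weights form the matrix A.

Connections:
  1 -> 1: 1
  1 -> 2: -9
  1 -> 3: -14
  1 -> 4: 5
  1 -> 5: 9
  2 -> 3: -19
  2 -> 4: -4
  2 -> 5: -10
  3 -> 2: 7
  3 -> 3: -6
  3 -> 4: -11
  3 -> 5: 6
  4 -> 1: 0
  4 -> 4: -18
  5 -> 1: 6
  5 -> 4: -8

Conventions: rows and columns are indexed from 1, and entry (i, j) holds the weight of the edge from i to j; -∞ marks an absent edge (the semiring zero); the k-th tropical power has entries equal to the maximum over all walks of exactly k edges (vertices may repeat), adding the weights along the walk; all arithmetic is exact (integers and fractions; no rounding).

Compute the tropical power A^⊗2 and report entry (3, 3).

A^⊗2:
  [15, -7, -13, 6, 10]
  [-4, -12, -25, -18, -13]
  [12, 1, -12, 3, 0]
  [1, -9, -14, 5, 9]
  [7, -3, -8, 11, 15]
Key observation: the optimum is the walk 3->2->3, with weight 7 + (-19) = -12.
Optimal value attained by: walk 3->2->3.
Answer: (A^⊗2)[3][3] = -12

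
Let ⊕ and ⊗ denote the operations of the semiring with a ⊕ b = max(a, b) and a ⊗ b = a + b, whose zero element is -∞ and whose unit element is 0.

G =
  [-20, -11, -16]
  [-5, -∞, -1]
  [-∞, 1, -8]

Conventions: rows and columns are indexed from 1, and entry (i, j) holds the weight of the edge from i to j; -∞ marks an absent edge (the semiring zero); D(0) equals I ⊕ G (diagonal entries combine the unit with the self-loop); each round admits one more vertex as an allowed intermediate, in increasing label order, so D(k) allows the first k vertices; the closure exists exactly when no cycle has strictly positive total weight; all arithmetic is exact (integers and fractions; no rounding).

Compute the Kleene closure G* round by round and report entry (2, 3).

D(0):
  [0, -11, -16]
  [-5, 0, -1]
  [-∞, 1, 0]
D(1):
  [0, -11, -16]
  [-5, 0, -1]
  [-∞, 1, 0]
D(2):
  [0, -11, -12]
  [-5, 0, -1]
  [-4, 1, 0]
D(3):
  [0, -11, -12]
  [-5, 0, -1]
  [-4, 1, 0]
Answer: G*[2][3] = -1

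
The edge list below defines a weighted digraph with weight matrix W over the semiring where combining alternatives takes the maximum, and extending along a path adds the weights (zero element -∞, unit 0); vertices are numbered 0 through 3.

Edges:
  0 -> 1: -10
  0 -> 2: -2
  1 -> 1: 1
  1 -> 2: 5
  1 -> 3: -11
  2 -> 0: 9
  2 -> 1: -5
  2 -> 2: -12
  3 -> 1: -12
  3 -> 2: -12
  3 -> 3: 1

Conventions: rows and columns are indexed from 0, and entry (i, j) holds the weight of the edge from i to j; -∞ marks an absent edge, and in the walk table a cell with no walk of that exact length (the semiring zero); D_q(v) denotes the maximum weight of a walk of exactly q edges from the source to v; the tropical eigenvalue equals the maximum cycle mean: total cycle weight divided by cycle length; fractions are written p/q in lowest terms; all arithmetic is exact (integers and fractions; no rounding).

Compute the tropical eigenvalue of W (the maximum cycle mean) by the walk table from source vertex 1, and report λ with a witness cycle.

q=0: [-∞, 0, -∞, -∞]
q=1: [-∞, 1, 5, -11]
q=2: [14, 2, 6, -10]
q=3: [15, 4, 12, -9]
q=4: [21, 7, 13, -7]
Optimal cycle mean attained by: cycle 0->2->0, total (-2) + 9, length 2.
Answer: λ = 7/2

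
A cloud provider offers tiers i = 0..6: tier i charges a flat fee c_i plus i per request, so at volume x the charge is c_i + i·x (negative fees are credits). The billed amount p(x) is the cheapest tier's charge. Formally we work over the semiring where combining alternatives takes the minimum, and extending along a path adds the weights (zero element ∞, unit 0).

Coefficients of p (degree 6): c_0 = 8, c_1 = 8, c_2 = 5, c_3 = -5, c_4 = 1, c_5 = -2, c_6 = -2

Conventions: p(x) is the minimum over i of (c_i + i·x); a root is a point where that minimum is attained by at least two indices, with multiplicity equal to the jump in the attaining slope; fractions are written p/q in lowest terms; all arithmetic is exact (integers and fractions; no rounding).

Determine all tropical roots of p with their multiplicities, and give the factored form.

hull edge (i=0, c=8) to (i=3, c=-5): slope -13/3, span 3
hull edge (i=3, c=-5) to (i=6, c=-2): slope 1, span 3
Factored form: p(x) = -2 ⊗ (x ⊕ (-1)) ⊗ (x ⊕ (-1)) ⊗ (x ⊕ (-1)) ⊗ (x ⊕ 13/3) ⊗ (x ⊕ 13/3) ⊗ (x ⊕ 13/3)
Answer: roots = -1 (mult 3), 13/3 (mult 3)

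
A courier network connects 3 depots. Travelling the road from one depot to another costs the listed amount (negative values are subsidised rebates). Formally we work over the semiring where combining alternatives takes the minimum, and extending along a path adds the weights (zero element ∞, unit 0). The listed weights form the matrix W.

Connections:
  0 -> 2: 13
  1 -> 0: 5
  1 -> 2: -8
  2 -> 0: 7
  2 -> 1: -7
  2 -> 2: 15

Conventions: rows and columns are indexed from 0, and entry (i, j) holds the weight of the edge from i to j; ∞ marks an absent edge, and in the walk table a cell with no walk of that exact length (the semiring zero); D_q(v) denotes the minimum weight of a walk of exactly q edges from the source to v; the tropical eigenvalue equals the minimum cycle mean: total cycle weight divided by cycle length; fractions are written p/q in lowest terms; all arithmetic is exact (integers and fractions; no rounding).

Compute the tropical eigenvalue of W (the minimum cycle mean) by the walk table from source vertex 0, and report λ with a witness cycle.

q=0: [0, ∞, ∞]
q=1: [∞, ∞, 13]
q=2: [20, 6, 28]
q=3: [11, 21, -2]
Optimal cycle mean attained by: cycle 1->2->1, total (-8) + (-7), length 2.
Answer: λ = -15/2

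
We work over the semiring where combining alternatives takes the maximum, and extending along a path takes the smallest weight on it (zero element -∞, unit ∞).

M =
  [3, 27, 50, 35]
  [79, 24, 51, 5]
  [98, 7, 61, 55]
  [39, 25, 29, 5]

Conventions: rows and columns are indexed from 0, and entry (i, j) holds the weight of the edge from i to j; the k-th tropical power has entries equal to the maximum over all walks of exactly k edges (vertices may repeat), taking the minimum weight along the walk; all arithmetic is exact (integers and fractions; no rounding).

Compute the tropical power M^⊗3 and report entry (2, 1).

M^⊗2:
  [50, 25, 50, 50]
  [51, 27, 51, 51]
  [61, 27, 61, 55]
  [29, 27, 39, 35]
M^⊗3:
  [50, 27, 50, 50]
  [51, 27, 51, 51]
  [61, 27, 61, 55]
  [39, 27, 39, 39]
Key observation: the optimum is the walk 2->2->0->1, with weight 61 min 98 min 27 = 27.
Optimal value attained by: walk 2->2->0->1.
Answer: (M^⊗3)[2][1] = 27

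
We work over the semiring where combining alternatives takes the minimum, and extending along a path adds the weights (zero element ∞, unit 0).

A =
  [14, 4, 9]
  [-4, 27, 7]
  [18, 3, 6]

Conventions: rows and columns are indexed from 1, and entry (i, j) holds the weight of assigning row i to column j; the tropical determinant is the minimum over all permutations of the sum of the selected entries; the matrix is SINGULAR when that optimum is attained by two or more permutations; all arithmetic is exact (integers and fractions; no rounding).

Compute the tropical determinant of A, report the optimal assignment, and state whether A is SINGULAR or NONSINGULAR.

σ = (1, 2, 3): 14 + 27 + 6 = 47
σ = (1, 3, 2): 14 + 7 + 3 = 24
σ = (2, 1, 3): 4 + (-4) + 6 = 6
σ = (2, 3, 1): 4 + 7 + 18 = 29
σ = (3, 1, 2): 9 + (-4) + 3 = 8
σ = (3, 2, 1): 9 + 27 + 18 = 54
Optimal value attained by: σ = (2, 1, 3).
Answer: det⊕(A) = 6; verdict: NONSINGULAR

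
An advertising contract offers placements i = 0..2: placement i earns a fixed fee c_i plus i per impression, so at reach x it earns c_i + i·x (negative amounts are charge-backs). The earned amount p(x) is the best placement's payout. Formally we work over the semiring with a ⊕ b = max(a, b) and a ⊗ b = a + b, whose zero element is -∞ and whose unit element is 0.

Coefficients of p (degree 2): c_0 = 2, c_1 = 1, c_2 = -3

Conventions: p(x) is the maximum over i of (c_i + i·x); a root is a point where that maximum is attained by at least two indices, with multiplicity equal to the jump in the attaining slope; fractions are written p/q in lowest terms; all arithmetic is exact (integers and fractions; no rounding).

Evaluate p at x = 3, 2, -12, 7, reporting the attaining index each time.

p(3) = max(2+0·3=2, 1+1·3=4, -3+2·3=3) = 4 (attained by i=1)
p(2) = max(2+0·2=2, 1+1·2=3, -3+2·2=1) = 3 (attained by i=1)
p(-12) = max(2+0·(-12)=2, 1+1·(-12)=-11, -3+2·(-12)=-27) = 2 (attained by i=0)
p(7) = max(2+0·7=2, 1+1·7=8, -3+2·7=11) = 11 (attained by i=2)
Answer: p(3) = 4; p(2) = 3; p(-12) = 2; p(7) = 11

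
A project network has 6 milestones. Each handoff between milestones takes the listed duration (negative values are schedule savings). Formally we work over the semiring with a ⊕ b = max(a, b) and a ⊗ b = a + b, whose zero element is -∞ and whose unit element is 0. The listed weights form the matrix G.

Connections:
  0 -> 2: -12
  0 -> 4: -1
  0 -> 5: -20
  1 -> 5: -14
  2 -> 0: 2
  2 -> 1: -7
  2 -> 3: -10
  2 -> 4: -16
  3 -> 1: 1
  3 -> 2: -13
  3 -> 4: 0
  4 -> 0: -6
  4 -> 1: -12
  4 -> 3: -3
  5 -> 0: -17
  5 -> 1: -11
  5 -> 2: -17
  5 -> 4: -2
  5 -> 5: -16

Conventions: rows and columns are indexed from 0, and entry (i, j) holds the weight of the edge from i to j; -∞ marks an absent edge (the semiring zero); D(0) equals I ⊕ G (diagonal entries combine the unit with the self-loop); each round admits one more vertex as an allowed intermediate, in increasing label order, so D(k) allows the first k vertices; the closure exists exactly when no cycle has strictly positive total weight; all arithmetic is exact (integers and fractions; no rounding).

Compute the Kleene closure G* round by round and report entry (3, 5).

D(0):
  [0, -∞, -12, -∞, -1, -20]
  [-∞, 0, -∞, -∞, -∞, -14]
  [2, -7, 0, -10, -16, -∞]
  [-∞, 1, -13, 0, 0, -∞]
  [-6, -12, -∞, -3, 0, -∞]
  [-17, -11, -17, -∞, -2, 0]
D(1):
  [0, -∞, -12, -∞, -1, -20]
  [-∞, 0, -∞, -∞, -∞, -14]
  [2, -7, 0, -10, 1, -18]
  [-∞, 1, -13, 0, 0, -∞]
  [-6, -12, -18, -3, 0, -26]
  [-17, -11, -17, -∞, -2, 0]
D(2):
  [0, -∞, -12, -∞, -1, -20]
  [-∞, 0, -∞, -∞, -∞, -14]
  [2, -7, 0, -10, 1, -18]
  [-∞, 1, -13, 0, 0, -13]
  [-6, -12, -18, -3, 0, -26]
  [-17, -11, -17, -∞, -2, 0]
D(3):
  [0, -19, -12, -22, -1, -20]
  [-∞, 0, -∞, -∞, -∞, -14]
  [2, -7, 0, -10, 1, -18]
  [-11, 1, -13, 0, 0, -13]
  [-6, -12, -18, -3, 0, -26]
  [-15, -11, -17, -27, -2, 0]
D(4):
  [0, -19, -12, -22, -1, -20]
  [-∞, 0, -∞, -∞, -∞, -14]
  [2, -7, 0, -10, 1, -18]
  [-11, 1, -13, 0, 0, -13]
  [-6, -2, -16, -3, 0, -16]
  [-15, -11, -17, -27, -2, 0]
D(5):
  [0, -3, -12, -4, -1, -17]
  [-∞, 0, -∞, -∞, -∞, -14]
  [2, -1, 0, -2, 1, -15]
  [-6, 1, -13, 0, 0, -13]
  [-6, -2, -16, -3, 0, -16]
  [-8, -4, -17, -5, -2, 0]
D(6):
  [0, -3, -12, -4, -1, -17]
  [-22, 0, -31, -19, -16, -14]
  [2, -1, 0, -2, 1, -15]
  [-6, 1, -13, 0, 0, -13]
  [-6, -2, -16, -3, 0, -16]
  [-8, -4, -17, -5, -2, 0]
Answer: G*[3][5] = -13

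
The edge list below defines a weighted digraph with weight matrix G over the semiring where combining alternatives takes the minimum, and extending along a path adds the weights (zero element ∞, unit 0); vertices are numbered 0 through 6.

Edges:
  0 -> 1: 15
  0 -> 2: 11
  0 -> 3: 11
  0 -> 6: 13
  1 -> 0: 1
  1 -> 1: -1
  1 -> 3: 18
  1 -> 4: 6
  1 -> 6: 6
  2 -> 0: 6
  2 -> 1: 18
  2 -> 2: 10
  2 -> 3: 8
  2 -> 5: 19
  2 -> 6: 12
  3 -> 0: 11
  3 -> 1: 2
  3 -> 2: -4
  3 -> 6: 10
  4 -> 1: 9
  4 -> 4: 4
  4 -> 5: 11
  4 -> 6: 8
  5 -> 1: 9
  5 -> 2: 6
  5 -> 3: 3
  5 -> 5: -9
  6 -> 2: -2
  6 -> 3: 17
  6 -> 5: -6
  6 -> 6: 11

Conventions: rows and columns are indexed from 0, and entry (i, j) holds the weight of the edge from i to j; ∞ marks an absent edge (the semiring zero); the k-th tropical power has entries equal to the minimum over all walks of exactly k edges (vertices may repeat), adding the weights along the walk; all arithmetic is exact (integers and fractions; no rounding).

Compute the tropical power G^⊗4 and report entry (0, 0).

G^⊗2:
  [16, 13, 7, 19, 21, 7, 21]
  [0, -2, 4, 12, 5, 0, 5]
  [16, 10, 4, 17, 24, 6, 18]
  [2, 1, 6, 4, 8, 4, 8]
  [10, 8, 6, 14, 8, 2, 12]
  [10, 0, -3, -6, 15, -18, 13]
  [4, 3, 0, -3, ∞, -15, 10]
G^⊗3:
  [13, 12, 13, 10, 19, -2, 19]
  [-1, -3, 3, 3, 4, -9, 4]
  [10, 9, 12, 9, 16, -3, 16]
  [2, 0, 0, 7, 7, -5, 7]
  [9, 7, 8, 5, 12, -7, 14]
  [1, -9, -12, -15, 6, -27, 4]
  [4, -6, -9, -12, 9, -24, 7]
G^⊗4:
  [13, 7, 4, 1, 18, -11, 18]
  [-2, -4, -3, -6, 3, -18, 3]
  [10, 6, 3, 0, 15, -12, 15]
  [1, -1, 1, -2, 6, -14, 6]
  [8, 2, -1, -4, 13, -16, 13]
  [-8, -18, -21, -24, -3, -36, -5]
  [-5, -15, -18, -21, 0, -33, -2]
Key observation: the optimum is the walk 0->3->1->1->0, with weight 11 + 2 + (-1) + 1 = 13.
Optimal value attained by: walk 0->3->1->1->0.
Answer: (G^⊗4)[0][0] = 13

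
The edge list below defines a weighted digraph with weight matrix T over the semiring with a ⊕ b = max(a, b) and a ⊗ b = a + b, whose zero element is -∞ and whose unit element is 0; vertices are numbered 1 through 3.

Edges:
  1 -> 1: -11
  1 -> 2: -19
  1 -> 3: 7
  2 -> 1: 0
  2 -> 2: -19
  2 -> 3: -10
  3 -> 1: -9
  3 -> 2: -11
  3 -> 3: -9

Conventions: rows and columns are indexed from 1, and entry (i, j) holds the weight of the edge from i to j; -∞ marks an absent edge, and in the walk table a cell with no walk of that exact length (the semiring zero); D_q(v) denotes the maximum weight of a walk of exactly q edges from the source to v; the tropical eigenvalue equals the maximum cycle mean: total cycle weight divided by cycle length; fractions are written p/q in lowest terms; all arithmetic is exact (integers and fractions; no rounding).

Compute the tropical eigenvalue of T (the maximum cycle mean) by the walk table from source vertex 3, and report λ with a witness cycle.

q=0: [-∞, -∞, 0]
q=1: [-9, -11, -9]
q=2: [-11, -20, -2]
q=3: [-11, -13, -4]
Optimal cycle mean attained by: cycle 1->3->1, total 7 + (-9), length 2.
Answer: λ = -1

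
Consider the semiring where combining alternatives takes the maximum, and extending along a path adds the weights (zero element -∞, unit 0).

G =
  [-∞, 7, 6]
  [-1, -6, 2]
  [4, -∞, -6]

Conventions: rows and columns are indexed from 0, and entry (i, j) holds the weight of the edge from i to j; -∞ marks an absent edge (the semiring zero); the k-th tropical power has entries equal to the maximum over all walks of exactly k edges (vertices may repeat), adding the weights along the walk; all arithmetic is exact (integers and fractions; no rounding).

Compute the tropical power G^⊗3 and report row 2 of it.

G^⊗2:
  [10, 1, 9]
  [6, 6, 5]
  [-2, 11, 10]
G^⊗3:
  [13, 17, 16]
  [9, 13, 12]
  [14, 5, 13]
Answer: row 2 of G^⊗3 = [14, 5, 13]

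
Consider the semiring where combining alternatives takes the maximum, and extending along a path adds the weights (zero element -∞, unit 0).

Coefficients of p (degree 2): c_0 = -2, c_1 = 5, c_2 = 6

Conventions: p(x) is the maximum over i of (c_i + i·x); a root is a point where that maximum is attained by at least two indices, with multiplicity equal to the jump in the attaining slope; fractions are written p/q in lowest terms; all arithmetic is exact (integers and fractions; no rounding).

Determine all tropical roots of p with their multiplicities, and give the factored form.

hull edge (i=0, c=-2) to (i=1, c=5): slope 7, span 1
hull edge (i=1, c=5) to (i=2, c=6): slope 1, span 1
Factored form: p(x) = 6 ⊗ (x ⊕ (-7)) ⊗ (x ⊕ (-1))
Answer: roots = -7 (mult 1), -1 (mult 1)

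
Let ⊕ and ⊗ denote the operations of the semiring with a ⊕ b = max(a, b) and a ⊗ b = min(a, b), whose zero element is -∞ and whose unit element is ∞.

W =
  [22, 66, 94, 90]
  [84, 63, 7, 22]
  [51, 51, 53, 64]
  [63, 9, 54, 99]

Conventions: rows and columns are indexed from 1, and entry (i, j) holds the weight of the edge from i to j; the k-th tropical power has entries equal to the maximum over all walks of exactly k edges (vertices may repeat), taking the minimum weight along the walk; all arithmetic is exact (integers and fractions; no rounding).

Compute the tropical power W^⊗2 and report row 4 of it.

W^⊗2:
  [66, 63, 54, 90]
  [63, 66, 84, 84]
  [63, 51, 54, 64]
  [63, 63, 63, 99]
Answer: row 4 of W^⊗2 = [63, 63, 63, 99]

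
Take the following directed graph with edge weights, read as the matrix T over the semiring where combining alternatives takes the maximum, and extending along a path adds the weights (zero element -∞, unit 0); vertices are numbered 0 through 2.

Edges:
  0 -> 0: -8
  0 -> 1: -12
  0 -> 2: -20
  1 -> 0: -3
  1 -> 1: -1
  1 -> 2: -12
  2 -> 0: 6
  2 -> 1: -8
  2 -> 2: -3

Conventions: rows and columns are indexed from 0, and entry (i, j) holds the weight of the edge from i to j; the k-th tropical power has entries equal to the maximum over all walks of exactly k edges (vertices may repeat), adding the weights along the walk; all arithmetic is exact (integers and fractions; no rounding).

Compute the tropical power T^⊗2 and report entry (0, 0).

T^⊗2:
  [-14, -13, -23]
  [-4, -2, -13]
  [3, -6, -6]
Key observation: the optimum is the walk 0->2->0, with weight (-20) + 6 = -14.
Optimal value attained by: walk 0->2->0.
Answer: (T^⊗2)[0][0] = -14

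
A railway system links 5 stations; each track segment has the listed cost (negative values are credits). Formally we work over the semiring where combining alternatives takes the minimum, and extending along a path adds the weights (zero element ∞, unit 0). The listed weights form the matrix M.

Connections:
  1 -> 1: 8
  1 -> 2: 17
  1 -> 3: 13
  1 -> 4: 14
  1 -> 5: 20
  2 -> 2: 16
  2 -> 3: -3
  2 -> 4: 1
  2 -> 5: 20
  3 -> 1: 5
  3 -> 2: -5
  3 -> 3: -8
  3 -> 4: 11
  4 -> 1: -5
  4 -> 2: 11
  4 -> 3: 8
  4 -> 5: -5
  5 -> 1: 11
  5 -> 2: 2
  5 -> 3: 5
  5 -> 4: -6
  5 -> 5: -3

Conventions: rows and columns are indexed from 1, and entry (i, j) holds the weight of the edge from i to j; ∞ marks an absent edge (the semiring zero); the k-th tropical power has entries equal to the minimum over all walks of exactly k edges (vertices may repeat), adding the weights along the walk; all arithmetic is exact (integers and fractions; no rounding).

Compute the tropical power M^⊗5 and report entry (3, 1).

M^⊗2:
  [9, 8, 5, 14, 9]
  [-4, -8, -11, 8, -4]
  [-3, -13, -16, -4, 6]
  [3, -3, 0, -11, -8]
  [-11, -1, -3, -9, -11]
M^⊗3:
  [9, 0, -3, 3, 6]
  [-6, -16, -19, -10, -7]
  [-11, -21, -24, -12, -9]
  [-16, -6, -8, -14, -16]
  [-14, -9, -11, -17, -14]
M^⊗4:
  [-2, -8, -11, 0, -2]
  [-15, -24, -27, -15, -15]
  [-19, -29, -32, -20, -17]
  [-19, -14, -16, -22, -19]
  [-22, -16, -19, -20, -22]
M^⊗5:
  [-6, -16, -19, -8, -5]
  [-22, -32, -35, -23, -20]
  [-27, -37, -40, -28, -25]
  [-27, -21, -24, -25, -27]
  [-25, -24, -27, -28, -25]
Key observation: the optimum is the walk 3->3->3->3->3->1, with weight (-8) + (-8) + (-8) + (-8) + 5 = -27.
Optimal value attained by: walk 3->3->3->3->3->1.
Answer: (M^⊗5)[3][1] = -27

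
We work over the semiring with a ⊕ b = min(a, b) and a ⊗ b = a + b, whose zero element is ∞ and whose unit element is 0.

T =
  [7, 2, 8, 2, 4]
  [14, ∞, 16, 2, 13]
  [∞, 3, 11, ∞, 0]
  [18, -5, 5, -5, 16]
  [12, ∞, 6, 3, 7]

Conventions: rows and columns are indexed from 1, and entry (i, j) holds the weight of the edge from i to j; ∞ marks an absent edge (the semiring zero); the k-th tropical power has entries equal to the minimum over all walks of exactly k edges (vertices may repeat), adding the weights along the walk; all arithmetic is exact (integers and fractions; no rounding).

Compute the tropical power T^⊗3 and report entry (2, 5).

T^⊗2:
  [14, -3, 7, -3, 8]
  [20, -3, 7, -3, 16]
  [12, 14, 6, 3, 7]
  [9, -10, 0, -10, 5]
  [19, -2, 8, -2, 6]
T^⊗3:
  [11, -8, 2, -8, 7]
  [11, -8, 2, -8, 7]
  [19, -2, 8, -2, 6]
  [4, -15, -5, -15, 0]
  [12, -7, 3, -7, 8]
Key observation: the optimum is the walk 2->4->3->5, with weight 2 + 5 + 0 = 7.
Optimal value attained by: walk 2->4->3->5.
Answer: (T^⊗3)[2][5] = 7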